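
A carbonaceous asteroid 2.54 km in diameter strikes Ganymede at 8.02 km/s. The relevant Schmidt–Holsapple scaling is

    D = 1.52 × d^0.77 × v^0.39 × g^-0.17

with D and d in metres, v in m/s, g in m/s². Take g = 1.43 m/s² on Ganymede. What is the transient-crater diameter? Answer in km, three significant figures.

D ≈ 19.9 km

In SI units: d = 2540 m, v = 8020 m/s.
d^0.77 = 2540^0.77 = 418.5
v^0.39 = 8020^0.39 = 33.31
g^-0.17 = 1.43^-0.17 = 0.9410
D = 1.52 × 418.5 × 33.31 × 0.9410 = 19939 m
   = 19.94 km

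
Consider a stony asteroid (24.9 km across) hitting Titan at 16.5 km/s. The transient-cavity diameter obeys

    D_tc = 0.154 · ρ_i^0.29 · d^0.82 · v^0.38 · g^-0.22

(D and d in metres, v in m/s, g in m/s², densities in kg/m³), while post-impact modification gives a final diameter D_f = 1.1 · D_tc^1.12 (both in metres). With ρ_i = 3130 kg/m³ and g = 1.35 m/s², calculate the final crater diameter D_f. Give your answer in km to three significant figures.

D_f ≈ 1170 km

In SI: d = 24900 m, v = 16500 m/s.
ρ_i^0.29 = 3130^0.29 = 10.32
d^0.82 = 24900^0.82 = 4026
v^0.38 = 16500^0.38 = 40.05
g^-0.22 = 1.35^-0.22 = 0.9361
D_tc = 0.154 × 10.32 × 4026 × 40.05 × 0.9361 = 2.399 × 10^5 m
D_f = 1.1 × (2.399 × 10^5)^1.12 = 1.167 × 10^6 m
     = 1167 km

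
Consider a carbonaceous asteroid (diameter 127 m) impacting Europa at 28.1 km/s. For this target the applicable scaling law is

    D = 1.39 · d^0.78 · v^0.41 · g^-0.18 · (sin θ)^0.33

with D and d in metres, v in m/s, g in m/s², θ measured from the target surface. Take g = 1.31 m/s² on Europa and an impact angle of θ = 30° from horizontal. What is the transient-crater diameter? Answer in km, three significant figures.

D ≈ 3.07 km

In SI units: v = 28100 m/s.
d^0.78 = 127^0.78 = 43.75
v^0.41 = 28100^0.41 = 66.68
g^-0.18 = 1.31^-0.18 = 0.9526
(sin 30°)^0.33 = 0.5000^0.33 = 0.7955
D = 1.39 × 43.75 × 66.68 × 0.9526 × 0.7955 = 3073 m
   = 3.073 km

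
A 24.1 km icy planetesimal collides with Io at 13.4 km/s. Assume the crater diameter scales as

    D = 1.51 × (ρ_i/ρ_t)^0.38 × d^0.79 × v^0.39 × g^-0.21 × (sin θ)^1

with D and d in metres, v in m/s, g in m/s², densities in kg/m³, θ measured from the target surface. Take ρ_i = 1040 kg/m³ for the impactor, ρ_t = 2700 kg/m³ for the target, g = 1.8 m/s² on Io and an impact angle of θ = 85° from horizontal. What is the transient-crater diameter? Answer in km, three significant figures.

D ≈ 109 km

In SI units: d = 24100 m, v = 13400 m/s.
(ρ_i/ρ_t)^0.38 = (1040/2700)^0.38 = 0.6959
d^0.79 = 24100^0.79 = 2896
v^0.39 = 13400^0.39 = 40.70
g^-0.21 = 1.8^-0.21 = 0.8839
(sin 85°)^1 = 0.9962^1 = 0.9962
D = 1.51 × 0.6959 × 2896 × 40.70 × 0.8839 × 0.9962 = 1.091 × 10^5 m
   = 109.1 km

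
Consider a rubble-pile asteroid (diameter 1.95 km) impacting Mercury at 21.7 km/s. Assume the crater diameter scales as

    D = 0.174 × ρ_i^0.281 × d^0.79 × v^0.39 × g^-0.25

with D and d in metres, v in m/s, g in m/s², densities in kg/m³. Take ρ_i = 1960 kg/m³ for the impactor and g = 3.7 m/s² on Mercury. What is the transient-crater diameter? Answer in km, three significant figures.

D ≈ 20.6 km

In SI units: d = 1950 m, v = 21700 m/s.
ρ_i^0.281 = 1960^0.281 = 8.416
d^0.79 = 1950^0.79 = 397.3
v^0.39 = 21700^0.39 = 49.12
g^-0.25 = 3.7^-0.25 = 0.7210
D = 0.174 × 8.416 × 397.3 × 49.12 × 0.7210 = 20605 m
   = 20.60 km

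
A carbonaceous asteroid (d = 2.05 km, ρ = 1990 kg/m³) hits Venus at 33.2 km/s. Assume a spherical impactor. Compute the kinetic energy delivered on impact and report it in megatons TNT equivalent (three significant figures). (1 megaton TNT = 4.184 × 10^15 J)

d = 2050 m; v = 33200 m/s.
Mass m = (π/6) ρ d³ = (π/6) × 1990 × (2050)³ = 8.977 × 10^12 kg
E = ½ m v² = 0.5 × 8.977 × 10^12 × (33200)² = 4.947 × 10^21 J
   = 4.947 × 10^21 / 4.184×10^15 = 1.182 × 10^6 Mt

E ≈ 1.18 × 10^6 Mt TNT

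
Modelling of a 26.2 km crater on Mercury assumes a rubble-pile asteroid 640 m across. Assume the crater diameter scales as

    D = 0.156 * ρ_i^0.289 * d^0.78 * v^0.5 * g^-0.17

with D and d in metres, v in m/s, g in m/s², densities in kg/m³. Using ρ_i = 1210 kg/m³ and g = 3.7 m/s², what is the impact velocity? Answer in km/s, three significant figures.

Rearranging for v: v = [D / (0.156 · 1210^0.289 · 640^0.78 · 3.7^-0.17)]^(1/0.5).
D = 26200 m.
1210^0.289 = 7.779
640^0.78 = 154.5
3.7^-0.17 = 0.8006
Denominator = 0.156 × 7.779 × 154.5 × 0.8006 = 150.1
D / 150.1 = 26200 / 150.1 = 174.6
v = 174.6^(1/0.5) = 174.6^2 = 30485 m/s

v ≈ 30.5 km/s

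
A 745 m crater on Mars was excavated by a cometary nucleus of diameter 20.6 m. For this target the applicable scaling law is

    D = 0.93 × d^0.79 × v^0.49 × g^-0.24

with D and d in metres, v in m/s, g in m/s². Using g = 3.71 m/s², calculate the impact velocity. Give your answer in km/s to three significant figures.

v ≈ 12.2 km/s

Rearranging for v: v = [D / (0.93 · 20.6^0.79 · 3.71^-0.24)]^(1/0.49).
20.6^0.79 = 10.91
3.71^-0.24 = 0.7300
Denominator = 0.93 × 10.91 × 0.7300 = 7.407
D / 7.407 = 745 / 7.407 = 100.6
v = 100.6^(1/0.49) = 100.6^2.0408 = 12215 m/s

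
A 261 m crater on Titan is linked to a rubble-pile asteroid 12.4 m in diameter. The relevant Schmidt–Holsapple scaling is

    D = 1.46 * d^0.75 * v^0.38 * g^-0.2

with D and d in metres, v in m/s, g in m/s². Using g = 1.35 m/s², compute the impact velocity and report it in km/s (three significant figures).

Rearranging for v: v = [D / (1.46 · 12.4^0.75 · 1.35^-0.2)]^(1/0.38).
12.4^0.75 = 6.608
1.35^-0.2 = 0.9417
Denominator = 1.46 × 6.608 × 0.9417 = 9.085
D / 9.085 = 261 / 9.085 = 28.73
v = 28.73^(1/0.38) = 28.73^2.6316 = 6883 m/s

v ≈ 6.88 km/s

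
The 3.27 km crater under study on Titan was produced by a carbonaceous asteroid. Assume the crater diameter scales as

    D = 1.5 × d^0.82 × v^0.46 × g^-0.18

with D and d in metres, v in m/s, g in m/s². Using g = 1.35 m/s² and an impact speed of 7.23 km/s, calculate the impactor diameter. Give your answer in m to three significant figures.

d ≈ 86.1 m

Rearranging for d: d = [D / (1.5 · 7230^0.46 · 1.35^-0.18)]^(1/0.82).
D = 3270 m.
7230^0.46 = 59.59
1.35^-0.18 = 0.9474
Denominator = 1.5 × 59.59 × 0.9474 = 84.68
D / 84.68 = 3270 / 84.68 = 38.62
d = 38.62^(1/0.82) = 38.62^1.2195 = 86.12 m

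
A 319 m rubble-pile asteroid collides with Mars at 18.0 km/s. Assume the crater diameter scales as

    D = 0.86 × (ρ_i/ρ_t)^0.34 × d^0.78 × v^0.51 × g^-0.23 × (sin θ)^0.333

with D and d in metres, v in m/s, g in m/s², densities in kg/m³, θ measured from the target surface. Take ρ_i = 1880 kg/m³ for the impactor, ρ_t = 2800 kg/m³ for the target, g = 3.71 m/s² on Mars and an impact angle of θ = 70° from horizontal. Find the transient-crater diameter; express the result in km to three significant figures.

In SI units: v = 18000 m/s.
(ρ_i/ρ_t)^0.34 = (1880/2800)^0.34 = 0.8733
d^0.78 = 319^0.78 = 89.73
v^0.51 = 18000^0.51 = 148.0
g^-0.23 = 3.71^-0.23 = 0.7397
(sin 70°)^0.333 = 0.9397^0.333 = 0.9795
D = 0.86 × 0.8733 × 89.73 × 148.0 × 0.7397 × 0.9795 = 7226 m
   = 7.226 km

D ≈ 7.23 km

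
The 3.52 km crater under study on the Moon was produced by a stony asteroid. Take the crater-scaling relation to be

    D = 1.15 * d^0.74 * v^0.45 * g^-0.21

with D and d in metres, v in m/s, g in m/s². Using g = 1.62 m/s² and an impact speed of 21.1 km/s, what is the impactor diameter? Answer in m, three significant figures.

d ≈ 138 m

Rearranging for d: d = [D / (1.15 · 21100^0.45 · 1.62^-0.21)]^(1/0.74).
D = 3520 m.
21100^0.45 = 88.29
1.62^-0.21 = 0.9037
Denominator = 1.15 × 88.29 × 0.9037 = 91.76
D / 91.76 = 3520 / 91.76 = 38.36
d = 38.36^(1/0.74) = 38.36^1.3514 = 138.2 m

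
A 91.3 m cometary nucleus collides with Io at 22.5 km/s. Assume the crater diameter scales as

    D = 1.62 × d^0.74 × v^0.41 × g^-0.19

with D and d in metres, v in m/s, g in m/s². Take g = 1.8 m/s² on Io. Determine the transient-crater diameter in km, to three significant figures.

D ≈ 2.49 km

In SI units: v = 22500 m/s.
d^0.74 = 91.3^0.74 = 28.23
v^0.41 = 22500^0.41 = 60.87
g^-0.19 = 1.8^-0.19 = 0.8943
D = 1.62 × 28.23 × 60.87 × 0.8943 = 2490 m
   = 2.490 km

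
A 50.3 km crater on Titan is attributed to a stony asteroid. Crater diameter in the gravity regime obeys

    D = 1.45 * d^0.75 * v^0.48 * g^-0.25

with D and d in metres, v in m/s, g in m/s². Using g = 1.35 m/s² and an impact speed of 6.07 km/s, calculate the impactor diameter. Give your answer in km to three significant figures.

Rearranging for d: d = [D / (1.45 · 6070^0.48 · 1.35^-0.25)]^(1/0.75).
D = 50300 m.
6070^0.48 = 65.45
1.35^-0.25 = 0.9277
Denominator = 1.45 × 65.45 × 0.9277 = 88.04
D / 88.04 = 50300 / 88.04 = 571.3
d = 571.3^(1/0.75) = 571.3^1.3333 = 4739 m

d ≈ 4.74 km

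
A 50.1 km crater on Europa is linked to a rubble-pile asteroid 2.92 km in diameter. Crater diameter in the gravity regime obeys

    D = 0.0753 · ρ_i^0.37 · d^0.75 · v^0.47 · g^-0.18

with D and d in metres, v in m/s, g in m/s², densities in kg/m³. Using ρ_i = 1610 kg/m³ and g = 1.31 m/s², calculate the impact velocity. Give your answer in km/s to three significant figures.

v ≈ 24.0 km/s

Rearranging for v: v = [D / (0.0753 · 1610^0.37 · 2920^0.75 · 1.31^-0.18)]^(1/0.47).
D = 50100 m.
1610^0.37 = 15.36
2920^0.75 = 397.2
1.31^-0.18 = 0.9526
Denominator = 0.0753 × 15.36 × 397.2 × 0.9526 = 437.6
D / 437.6 = 50100 / 437.6 = 114.5
v = 114.5^(1/0.47) = 114.5^2.1277 = 24017 m/s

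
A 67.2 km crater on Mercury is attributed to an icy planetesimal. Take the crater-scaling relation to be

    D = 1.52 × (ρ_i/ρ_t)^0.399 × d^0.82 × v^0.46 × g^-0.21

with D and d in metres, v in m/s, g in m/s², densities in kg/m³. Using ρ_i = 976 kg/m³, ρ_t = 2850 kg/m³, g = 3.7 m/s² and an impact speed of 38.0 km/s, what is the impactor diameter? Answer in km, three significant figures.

d ≈ 2.94 km

Rearranging for d: d = [D / (1.52 · (976/2850)^0.399 · 38000^0.46 · 3.7^-0.21)]^(1/0.82).
D = 67200 m.
(976/2850)^0.399 = 0.6521
38000^0.46 = 127.8
3.7^-0.21 = 0.7598
Denominator = 1.52 × 0.6521 × 127.8 × 0.7598 = 96.25
D / 96.25 = 67200 / 96.25 = 698.2
d = 698.2^(1/0.82) = 698.2^1.2195 = 2939 m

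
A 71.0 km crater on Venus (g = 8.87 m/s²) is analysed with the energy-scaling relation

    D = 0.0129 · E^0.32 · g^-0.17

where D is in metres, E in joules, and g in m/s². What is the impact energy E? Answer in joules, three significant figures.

Rearranging: E = [D / (0.0129 · g^-0.17)]^(1/0.32).
D = 71000 m.
g^-0.17 = 8.87^-0.17 = 0.6900
D / (0.0129 × 0.6900) = 71000 / (8.901 × 10^-3) = 7.977 × 10^6
E = (7.977 × 10^6)^3.125 = 3.700 × 10^21 J

E ≈ 3.70 × 10^21 J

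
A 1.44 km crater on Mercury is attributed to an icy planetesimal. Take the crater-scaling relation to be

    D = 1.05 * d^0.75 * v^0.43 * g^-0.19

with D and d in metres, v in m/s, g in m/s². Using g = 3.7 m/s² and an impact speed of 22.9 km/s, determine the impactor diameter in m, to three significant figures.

d ≈ 67.2 m

Rearranging for d: d = [D / (1.05 · 22900^0.43 · 3.7^-0.19)]^(1/0.75).
D = 1440 m.
22900^0.43 = 74.94
3.7^-0.19 = 0.7799
Denominator = 1.05 × 74.94 × 0.7799 = 61.37
D / 61.37 = 1440 / 61.37 = 23.46
d = 23.46^(1/0.75) = 23.46^1.3333 = 67.15 m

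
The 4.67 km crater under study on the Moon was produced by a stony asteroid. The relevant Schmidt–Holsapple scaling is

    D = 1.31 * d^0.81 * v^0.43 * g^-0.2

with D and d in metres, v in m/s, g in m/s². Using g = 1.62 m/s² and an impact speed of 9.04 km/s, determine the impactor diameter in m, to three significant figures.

d ≈ 217 m

Rearranging for d: d = [D / (1.31 · 9040^0.43 · 1.62^-0.2)]^(1/0.81).
D = 4670 m.
9040^0.43 = 50.25
1.62^-0.2 = 0.9080
Denominator = 1.31 × 50.25 × 0.9080 = 59.77
D / 59.77 = 4670 / 59.77 = 78.13
d = 78.13^(1/0.81) = 78.13^1.2346 = 217.2 m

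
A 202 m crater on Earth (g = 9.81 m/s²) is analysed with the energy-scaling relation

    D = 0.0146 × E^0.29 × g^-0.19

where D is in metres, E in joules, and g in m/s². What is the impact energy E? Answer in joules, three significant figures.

E ≈ 8.49 × 10^14 J

Rearranging: E = [D / (0.0146 · g^-0.19)]^(1/0.29).
g^-0.19 = 9.81^-0.19 = 0.6480
D / (0.0146 × 0.6480) = 202 / (9.461 × 10^-3) = 2.135 × 10^4
E = (2.135 × 10^4)^3.4483 = 8.493 × 10^14 J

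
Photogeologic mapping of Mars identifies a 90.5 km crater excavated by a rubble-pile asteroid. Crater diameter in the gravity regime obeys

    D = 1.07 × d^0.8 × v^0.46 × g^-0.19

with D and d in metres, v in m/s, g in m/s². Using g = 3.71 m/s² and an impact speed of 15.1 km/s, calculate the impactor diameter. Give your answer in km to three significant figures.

Rearranging for d: d = [D / (1.07 · 15100^0.46 · 3.71^-0.19)]^(1/0.8).
D = 90500 m.
15100^0.46 = 83.62
3.71^-0.19 = 0.7795
Denominator = 1.07 × 83.62 × 0.7795 = 69.74
D / 69.74 = 90500 / 69.74 = 1298
d = 1298^(1/0.8) = 1298^1.25 = 7791 m

d ≈ 7.79 km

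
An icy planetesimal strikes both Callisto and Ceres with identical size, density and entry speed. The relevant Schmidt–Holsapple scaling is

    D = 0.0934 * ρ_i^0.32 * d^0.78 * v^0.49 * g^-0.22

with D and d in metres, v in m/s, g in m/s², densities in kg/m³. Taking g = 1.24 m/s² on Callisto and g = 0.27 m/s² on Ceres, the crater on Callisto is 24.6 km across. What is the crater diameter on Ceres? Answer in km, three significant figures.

All impactor-dependent factors cancel in the ratio, leaving D_Ceres/D_Callisto = (g_Ceres/g_Callisto)^-0.22.
(0.27/1.24)^-0.22 = 0.2177^-0.22 = 1.399
D_Ceres = 1.399 × 24.6 km = 34.4 km

D ≈ 34.4 km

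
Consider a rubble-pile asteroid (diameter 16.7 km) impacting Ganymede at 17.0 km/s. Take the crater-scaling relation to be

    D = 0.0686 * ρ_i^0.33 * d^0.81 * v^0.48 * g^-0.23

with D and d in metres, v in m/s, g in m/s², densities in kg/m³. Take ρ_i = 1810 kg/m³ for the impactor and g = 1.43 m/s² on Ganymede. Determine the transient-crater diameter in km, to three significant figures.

D ≈ 212 km

In SI units: d = 16700 m, v = 17000 m/s.
ρ_i^0.33 = 1810^0.33 = 11.89
d^0.81 = 16700^0.81 = 2633
v^0.48 = 17000^0.48 = 107.3
g^-0.23 = 1.43^-0.23 = 0.9210
D = 0.0686 × 11.89 × 2633 × 107.3 × 0.9210 = 2.122 × 10^5 m
   = 212.2 km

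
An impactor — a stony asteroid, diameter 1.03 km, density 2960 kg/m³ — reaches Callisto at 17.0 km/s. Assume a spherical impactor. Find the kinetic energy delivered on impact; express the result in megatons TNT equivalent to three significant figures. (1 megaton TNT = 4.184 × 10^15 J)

d = 1030 m; v = 17000 m/s.
Mass m = (π/6) ρ d³ = (π/6) × 2960 × (1030)³ = 1.694 × 10^12 kg
E = ½ m v² = 0.5 × 1.694 × 10^12 × (17000)² = 2.448 × 10^20 J
   = 2.448 × 10^20 / 4.184×10^15 = 58509 Mt

E ≈ 58500 Mt TNT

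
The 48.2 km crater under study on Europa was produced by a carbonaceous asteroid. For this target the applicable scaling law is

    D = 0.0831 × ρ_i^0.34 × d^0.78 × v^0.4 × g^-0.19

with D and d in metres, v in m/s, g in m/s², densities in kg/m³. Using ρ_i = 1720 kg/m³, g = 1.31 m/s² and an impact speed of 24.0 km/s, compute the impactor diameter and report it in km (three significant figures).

Rearranging for d: d = [D / (0.0831 · 1720^0.34 · 24000^0.4 · 1.31^-0.19)]^(1/0.78).
D = 48200 m.
1720^0.34 = 12.59
24000^0.4 = 56.50
1.31^-0.19 = 0.9500
Denominator = 0.0831 × 12.59 × 56.50 × 0.9500 = 56.16
D / 56.16 = 48200 / 56.16 = 858.3
d = 858.3^(1/0.78) = 858.3^1.2821 = 5771 m

d ≈ 5.77 km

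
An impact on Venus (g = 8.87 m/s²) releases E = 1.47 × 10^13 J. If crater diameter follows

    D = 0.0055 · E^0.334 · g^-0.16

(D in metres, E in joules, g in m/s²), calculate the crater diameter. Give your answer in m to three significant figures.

D ≈ 97.0 m

E^0.334 = (1.47 × 10^13)^0.334 = 2.500 × 10^4
g^-0.16 = 8.87^-0.16 = 0.7052
D = 0.0055 × 2.500 × 10^4 × 0.7052 = 96.97 m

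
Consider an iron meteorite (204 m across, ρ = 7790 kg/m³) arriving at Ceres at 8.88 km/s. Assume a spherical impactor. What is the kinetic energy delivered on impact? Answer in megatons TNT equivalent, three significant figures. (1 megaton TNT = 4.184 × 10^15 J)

E ≈ 326 Mt TNT

v = 8880 m/s.
Mass m = (π/6) ρ d³ = (π/6) × 7790 × (204)³ = 3.463 × 10^10 kg
E = ½ m v² = 0.5 × 3.463 × 10^10 × (8880)² = 1.365 × 10^18 J
   = 1.365 × 10^18 / 4.184×10^15 = 326.2 Mt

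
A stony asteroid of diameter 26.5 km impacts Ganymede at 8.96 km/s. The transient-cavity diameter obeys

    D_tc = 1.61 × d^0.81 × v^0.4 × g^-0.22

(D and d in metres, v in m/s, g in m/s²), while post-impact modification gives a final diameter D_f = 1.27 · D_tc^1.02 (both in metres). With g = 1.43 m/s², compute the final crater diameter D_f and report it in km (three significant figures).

In SI: d = 26500 m, v = 8960 m/s.
d^0.81 = 26500^0.81 = 3827
v^0.4 = 8960^0.4 = 38.10
g^-0.22 = 1.43^-0.22 = 0.9243
D_tc = 1.61 × 3827 × 38.10 × 0.9243 = 2.170 × 10^5 m
D_f = 1.27 × (2.170 × 10^5)^1.02 = 3.524 × 10^5 m
     = 352.4 km

D_f ≈ 352 km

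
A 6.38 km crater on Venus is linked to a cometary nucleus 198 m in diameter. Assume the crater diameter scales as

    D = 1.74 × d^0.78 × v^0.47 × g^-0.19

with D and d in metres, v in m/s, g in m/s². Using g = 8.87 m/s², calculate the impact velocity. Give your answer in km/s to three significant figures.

Rearranging for v: v = [D / (1.74 · 198^0.78 · 8.87^-0.19)]^(1/0.47).
D = 6380 m.
198^0.78 = 61.86
8.87^-0.19 = 0.6605
Denominator = 1.74 × 61.86 × 0.6605 = 71.09
D / 71.09 = 6380 / 71.09 = 89.75
v = 89.75^(1/0.47) = 89.75^2.1277 = 14304 m/s

v ≈ 14.3 km/s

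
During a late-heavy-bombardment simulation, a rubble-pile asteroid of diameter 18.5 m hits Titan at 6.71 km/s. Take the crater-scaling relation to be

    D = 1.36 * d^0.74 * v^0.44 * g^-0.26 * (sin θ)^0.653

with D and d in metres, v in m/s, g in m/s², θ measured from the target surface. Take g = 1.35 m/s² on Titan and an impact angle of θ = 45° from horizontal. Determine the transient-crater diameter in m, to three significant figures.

In SI units: v = 6710 m/s.
d^0.74 = 18.5^0.74 = 8.664
v^0.44 = 6710^0.44 = 48.28
g^-0.26 = 1.35^-0.26 = 0.9249
(sin 45°)^0.653 = 0.7071^0.653 = 0.7975
D = 1.36 × 8.664 × 48.28 × 0.9249 × 0.7975 = 419.6 m

D ≈ 420 m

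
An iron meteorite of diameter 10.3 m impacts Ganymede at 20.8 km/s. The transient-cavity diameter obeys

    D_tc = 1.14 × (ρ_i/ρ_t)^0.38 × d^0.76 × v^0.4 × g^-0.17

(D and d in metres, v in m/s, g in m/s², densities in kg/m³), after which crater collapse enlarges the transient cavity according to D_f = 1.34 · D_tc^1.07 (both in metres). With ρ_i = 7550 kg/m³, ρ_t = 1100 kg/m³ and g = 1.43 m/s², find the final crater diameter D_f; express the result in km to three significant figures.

v = 20800 m/s.
(ρ_i/ρ_t)^0.38 = (7550/1100)^0.38 = 2.079
d^0.76 = 10.3^0.76 = 5.885
v^0.4 = 20800^0.4 = 53.36
g^-0.17 = 1.43^-0.17 = 0.9410
D_tc = 1.14 × 2.079 × 5.885 × 53.36 × 0.9410 = 700.3 m
D_f = 1.34 × (700.3)^1.07 = 1484 m
     = 1.484 km

D_f ≈ 1.48 km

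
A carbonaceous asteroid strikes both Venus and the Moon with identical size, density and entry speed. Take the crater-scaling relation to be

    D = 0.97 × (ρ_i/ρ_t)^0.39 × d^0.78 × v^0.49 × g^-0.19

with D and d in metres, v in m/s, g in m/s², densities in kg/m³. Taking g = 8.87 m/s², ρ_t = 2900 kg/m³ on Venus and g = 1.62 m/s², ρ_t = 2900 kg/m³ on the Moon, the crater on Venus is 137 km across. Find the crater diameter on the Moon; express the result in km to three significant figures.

The impactor-only factors (d, v, ρ_i) cancel in the ratio, leaving D_Moon/D_Venus = (g_Moon/g_Venus)^-0.19 · (ρ_t,Venus/ρ_t,Moon)^0.39.
(1.62/8.87)^-0.19 = 0.1826^-0.19 = 1.381
(2900/2900)^0.39 = 1.000^0.39 = 1.000
Ratio = 1.381 × 1.000 = 1.381
D_Moon = 1.381 × 137 km = 189 km

D ≈ 189 km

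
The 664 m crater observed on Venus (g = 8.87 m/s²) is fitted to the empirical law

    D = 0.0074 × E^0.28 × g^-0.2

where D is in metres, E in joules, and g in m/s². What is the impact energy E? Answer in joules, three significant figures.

E ≈ 2.32 × 10^18 J

Rearranging: E = [D / (0.0074 · g^-0.2)]^(1/0.28).
g^-0.2 = 8.87^-0.2 = 0.6463
D / (0.0074 × 0.6463) = 664 / (4.783 × 10^-3) = 1.388 × 10^5
E = (1.388 × 10^5)^3.5714 = 2.320 × 10^18 J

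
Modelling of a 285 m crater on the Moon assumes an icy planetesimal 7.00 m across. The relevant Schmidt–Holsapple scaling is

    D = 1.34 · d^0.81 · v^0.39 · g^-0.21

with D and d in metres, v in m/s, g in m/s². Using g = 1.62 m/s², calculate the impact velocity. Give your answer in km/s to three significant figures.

v ≈ 21.2 km/s

Rearranging for v: v = [D / (1.34 · 7^0.81 · 1.62^-0.21)]^(1/0.39).
7^0.81 = 4.836
1.62^-0.21 = 0.9037
Denominator = 1.34 × 4.836 × 0.9037 = 5.856
D / 5.856 = 285 / 5.856 = 48.67
v = 48.67^(1/0.39) = 48.67^2.5641 = 21199 m/s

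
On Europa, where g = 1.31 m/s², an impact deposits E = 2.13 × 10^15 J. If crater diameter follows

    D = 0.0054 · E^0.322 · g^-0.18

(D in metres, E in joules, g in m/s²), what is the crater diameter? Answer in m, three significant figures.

E^0.322 = (2.13 × 10^15)^0.322 = 8.625 × 10^4
g^-0.18 = 1.31^-0.18 = 0.9526
D = 0.0054 × 8.625 × 10^4 × 0.9526 = 443.7 m

D ≈ 444 m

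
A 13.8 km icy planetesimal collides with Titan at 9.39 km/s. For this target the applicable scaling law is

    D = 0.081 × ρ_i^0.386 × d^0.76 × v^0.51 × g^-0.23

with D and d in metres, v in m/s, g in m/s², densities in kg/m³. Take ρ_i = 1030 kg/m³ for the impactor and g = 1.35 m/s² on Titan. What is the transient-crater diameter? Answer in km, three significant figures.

In SI units: d = 13800 m, v = 9390 m/s.
ρ_i^0.386 = 1030^0.386 = 14.55
d^0.76 = 13800^0.76 = 1401
v^0.51 = 9390^0.51 = 106.2
g^-0.23 = 1.35^-0.23 = 0.9333
D = 0.081 × 14.55 × 1401 × 106.2 × 0.9333 = 1.637 × 10^5 m
   = 163.7 km

D ≈ 164 km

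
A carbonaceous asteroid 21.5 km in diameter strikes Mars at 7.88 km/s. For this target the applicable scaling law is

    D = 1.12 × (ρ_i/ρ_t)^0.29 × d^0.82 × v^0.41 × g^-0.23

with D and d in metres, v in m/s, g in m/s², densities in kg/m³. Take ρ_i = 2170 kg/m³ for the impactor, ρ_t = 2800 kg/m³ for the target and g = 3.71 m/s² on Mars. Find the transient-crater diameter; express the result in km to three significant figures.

D ≈ 109 km

In SI units: d = 21500 m, v = 7880 m/s.
(ρ_i/ρ_t)^0.29 = (2170/2800)^0.29 = 0.9287
d^0.82 = 21500^0.82 = 3569
v^0.41 = 7880^0.41 = 39.59
g^-0.23 = 3.71^-0.23 = 0.7397
D = 1.12 × 0.9287 × 3569 × 39.59 × 0.7397 = 1.087 × 10^5 m
   = 108.7 km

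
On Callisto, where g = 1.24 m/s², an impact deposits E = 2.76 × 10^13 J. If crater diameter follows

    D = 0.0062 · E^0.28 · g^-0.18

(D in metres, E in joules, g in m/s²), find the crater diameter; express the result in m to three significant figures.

D ≈ 34.6 m

E^0.28 = (2.76 × 10^13)^0.28 = 5.800 × 10^3
g^-0.18 = 1.24^-0.18 = 0.9620
D = 0.0062 × 5.800 × 10^3 × 0.9620 = 34.59 m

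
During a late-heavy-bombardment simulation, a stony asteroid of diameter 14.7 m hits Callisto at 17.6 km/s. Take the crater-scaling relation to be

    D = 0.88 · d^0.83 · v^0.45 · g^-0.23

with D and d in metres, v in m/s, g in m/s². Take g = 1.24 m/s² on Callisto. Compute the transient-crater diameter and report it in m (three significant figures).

D ≈ 634 m

In SI units: v = 17600 m/s.
d^0.83 = 14.7^0.83 = 9.308
v^0.45 = 17600^0.45 = 81.37
g^-0.23 = 1.24^-0.23 = 0.9517
D = 0.88 × 9.308 × 81.37 × 0.9517 = 634.3 m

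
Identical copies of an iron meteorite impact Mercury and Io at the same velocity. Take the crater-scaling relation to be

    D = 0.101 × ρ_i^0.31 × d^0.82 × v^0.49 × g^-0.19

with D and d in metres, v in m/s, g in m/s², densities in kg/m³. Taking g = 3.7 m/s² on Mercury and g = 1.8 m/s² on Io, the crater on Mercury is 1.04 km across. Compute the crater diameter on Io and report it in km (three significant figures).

All impactor-dependent factors cancel in the ratio, leaving D_Io/D_Mercury = (g_Io/g_Mercury)^-0.19.
(1.8/3.7)^-0.19 = 0.4865^-0.19 = 1.147
D_Io = 1.147 × 1.04 km = 1.19 km

D ≈ 1.19 km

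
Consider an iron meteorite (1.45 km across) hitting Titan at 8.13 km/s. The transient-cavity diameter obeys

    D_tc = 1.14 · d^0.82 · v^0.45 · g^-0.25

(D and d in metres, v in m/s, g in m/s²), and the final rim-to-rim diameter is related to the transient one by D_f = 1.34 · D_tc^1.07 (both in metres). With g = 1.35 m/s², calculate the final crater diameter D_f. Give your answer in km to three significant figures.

D_f ≈ 64.5 km

In SI: d = 1450 m, v = 8130 m/s.
d^0.82 = 1450^0.82 = 391.1
v^0.45 = 8130^0.45 = 57.48
g^-0.25 = 1.35^-0.25 = 0.9277
D_tc = 1.14 × 391.1 × 57.48 × 0.9277 = 23770 m
D_f = 1.34 × (23770)^1.07 = 64485 m
     = 64.48 km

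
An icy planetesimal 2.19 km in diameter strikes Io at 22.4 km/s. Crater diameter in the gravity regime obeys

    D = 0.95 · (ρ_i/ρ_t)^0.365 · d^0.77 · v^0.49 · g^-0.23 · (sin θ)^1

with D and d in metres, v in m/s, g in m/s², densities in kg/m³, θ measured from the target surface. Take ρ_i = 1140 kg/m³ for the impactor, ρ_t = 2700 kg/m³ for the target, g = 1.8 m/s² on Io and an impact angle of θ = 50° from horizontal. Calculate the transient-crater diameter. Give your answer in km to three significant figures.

D ≈ 23.5 km

In SI units: d = 2190 m, v = 22400 m/s.
(ρ_i/ρ_t)^0.365 = (1140/2700)^0.365 = 0.7300
d^0.77 = 2190^0.77 = 373.4
v^0.49 = 22400^0.49 = 135.4
g^-0.23 = 1.8^-0.23 = 0.8735
(sin 50°)^1 = 0.7660^1 = 0.7660
D = 0.95 × 0.7300 × 373.4 × 135.4 × 0.8735 × 0.7660 = 23460 m
   = 23.46 km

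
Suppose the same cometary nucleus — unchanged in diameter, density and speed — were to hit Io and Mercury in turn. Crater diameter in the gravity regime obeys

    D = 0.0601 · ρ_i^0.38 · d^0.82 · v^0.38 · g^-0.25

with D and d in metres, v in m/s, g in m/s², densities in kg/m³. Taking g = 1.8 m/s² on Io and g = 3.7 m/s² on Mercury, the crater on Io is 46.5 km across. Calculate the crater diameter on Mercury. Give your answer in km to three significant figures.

All impactor-dependent factors cancel in the ratio, leaving D_Mercury/D_Io = (g_Mercury/g_Io)^-0.25.
(3.7/1.8)^-0.25 = 2.056^-0.25 = 0.8351
D_Mercury = 0.8351 × 46.5 km = 38.8 km

D ≈ 38.8 km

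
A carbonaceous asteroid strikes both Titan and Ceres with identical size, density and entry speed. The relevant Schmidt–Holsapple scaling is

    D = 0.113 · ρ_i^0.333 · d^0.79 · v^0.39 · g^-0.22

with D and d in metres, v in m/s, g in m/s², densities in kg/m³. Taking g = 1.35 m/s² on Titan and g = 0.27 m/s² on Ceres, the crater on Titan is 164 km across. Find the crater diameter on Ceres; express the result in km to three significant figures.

All impactor-dependent factors cancel in the ratio, leaving D_Ceres/D_Titan = (g_Ceres/g_Titan)^-0.22.
(0.27/1.35)^-0.22 = 0.2000^-0.22 = 1.425
D_Ceres = 1.425 × 164 km = 234 km

D ≈ 234 km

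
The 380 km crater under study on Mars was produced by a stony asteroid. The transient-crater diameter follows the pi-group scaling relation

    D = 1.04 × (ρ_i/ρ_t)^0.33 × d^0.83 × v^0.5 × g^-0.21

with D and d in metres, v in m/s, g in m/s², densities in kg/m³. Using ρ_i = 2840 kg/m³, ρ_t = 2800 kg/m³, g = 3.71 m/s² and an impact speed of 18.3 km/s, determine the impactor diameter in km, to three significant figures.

Rearranging for d: d = [D / (1.04 · (2840/2800)^0.33 · 18300^0.5 · 3.71^-0.21)]^(1/0.83).
D = 380000 m.
(2840/2800)^0.33 = 1.005
18300^0.5 = 135.3
3.71^-0.21 = 0.7593
Denominator = 1.04 × 1.005 × 135.3 × 0.7593 = 107.4
D / 107.4 = 380000 / 107.4 = 3538
d = 3538^(1/0.83) = 3538^1.2048 = 18860 m

d ≈ 18.9 km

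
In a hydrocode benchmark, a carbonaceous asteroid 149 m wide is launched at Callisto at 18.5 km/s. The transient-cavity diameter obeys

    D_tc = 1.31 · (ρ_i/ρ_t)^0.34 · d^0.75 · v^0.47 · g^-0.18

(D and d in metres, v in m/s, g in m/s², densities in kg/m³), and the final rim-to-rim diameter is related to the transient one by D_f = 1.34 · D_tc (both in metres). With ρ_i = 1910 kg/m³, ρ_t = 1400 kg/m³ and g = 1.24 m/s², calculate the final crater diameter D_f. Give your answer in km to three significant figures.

D_f ≈ 8.11 km

v = 18500 m/s.
(ρ_i/ρ_t)^0.34 = (1910/1400)^0.34 = 1.111
d^0.75 = 149^0.75 = 42.65
v^0.47 = 18500^0.47 = 101.3
g^-0.18 = 1.24^-0.18 = 0.9620
D_tc = 1.31 × 1.111 × 42.65 × 101.3 × 0.9620 = 6049 m
D_f = 1.34 × 6049 = 8106 m
     = 8.106 km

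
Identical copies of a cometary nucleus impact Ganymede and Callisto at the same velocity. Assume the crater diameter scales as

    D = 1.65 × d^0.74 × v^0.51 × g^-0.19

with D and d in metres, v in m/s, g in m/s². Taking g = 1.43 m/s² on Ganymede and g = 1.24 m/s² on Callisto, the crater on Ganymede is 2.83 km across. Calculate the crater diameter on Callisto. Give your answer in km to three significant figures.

D ≈ 2.91 km

All impactor-dependent factors cancel in the ratio, leaving D_Callisto/D_Ganymede = (g_Callisto/g_Ganymede)^-0.19.
(1.24/1.43)^-0.19 = 0.8671^-0.19 = 1.027
D_Callisto = 1.027 × 2.83 km = 2.91 km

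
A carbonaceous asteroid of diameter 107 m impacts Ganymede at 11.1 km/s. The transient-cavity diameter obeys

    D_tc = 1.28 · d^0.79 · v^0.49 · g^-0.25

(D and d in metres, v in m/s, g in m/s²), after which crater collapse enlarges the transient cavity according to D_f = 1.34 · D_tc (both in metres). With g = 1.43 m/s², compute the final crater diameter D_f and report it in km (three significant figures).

v = 11100 m/s.
d^0.79 = 107^0.79 = 40.11
v^0.49 = 11100^0.49 = 95.99
g^-0.25 = 1.43^-0.25 = 0.9145
D_tc = 1.28 × 40.11 × 95.99 × 0.9145 = 4507 m
D_f = 1.34 × 4507 = 6039 m
     = 6.039 km

D_f ≈ 6.04 km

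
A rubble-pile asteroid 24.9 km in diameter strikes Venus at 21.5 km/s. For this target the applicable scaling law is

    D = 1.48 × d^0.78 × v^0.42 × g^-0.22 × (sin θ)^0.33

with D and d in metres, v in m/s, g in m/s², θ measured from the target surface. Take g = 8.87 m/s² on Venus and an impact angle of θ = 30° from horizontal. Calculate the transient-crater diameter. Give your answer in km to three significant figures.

D ≈ 129 km

In SI units: d = 24900 m, v = 21500 m/s.
d^0.78 = 24900^0.78 = 2686
v^0.42 = 21500^0.42 = 66.01
g^-0.22 = 8.87^-0.22 = 0.6187
(sin 30°)^0.33 = 0.5000^0.33 = 0.7955
D = 1.48 × 2686 × 66.01 × 0.6187 × 0.7955 = 1.292 × 10^5 m
   = 129.2 km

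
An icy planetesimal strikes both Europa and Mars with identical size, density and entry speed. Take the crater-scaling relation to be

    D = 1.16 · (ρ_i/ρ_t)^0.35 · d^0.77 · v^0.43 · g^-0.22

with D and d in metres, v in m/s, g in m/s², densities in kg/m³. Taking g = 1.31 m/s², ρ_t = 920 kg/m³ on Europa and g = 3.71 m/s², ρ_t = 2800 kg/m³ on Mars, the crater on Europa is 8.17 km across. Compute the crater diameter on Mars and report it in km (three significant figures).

The impactor-only factors (d, v, ρ_i) cancel in the ratio, leaving D_Mars/D_Europa = (g_Mars/g_Europa)^-0.22 · (ρ_t,Europa/ρ_t,Mars)^0.35.
(3.71/1.31)^-0.22 = 2.832^-0.22 = 0.7953
(920/2800)^0.35 = 0.3286^0.35 = 0.6774
Ratio = 0.7953 × 0.6774 = 0.5387
D_Mars = 0.5387 × 8.17 km = 4.40 km

D ≈ 4.40 km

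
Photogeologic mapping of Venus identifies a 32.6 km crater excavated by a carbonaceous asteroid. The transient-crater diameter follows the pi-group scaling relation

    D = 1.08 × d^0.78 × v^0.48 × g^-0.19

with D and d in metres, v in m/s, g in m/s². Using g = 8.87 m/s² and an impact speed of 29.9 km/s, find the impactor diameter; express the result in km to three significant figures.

Rearranging for d: d = [D / (1.08 · 29900^0.48 · 8.87^-0.19)]^(1/0.78).
D = 32600 m.
29900^0.48 = 140.7
8.87^-0.19 = 0.6605
Denominator = 1.08 × 140.7 × 0.6605 = 100.4
D / 100.4 = 32600 / 100.4 = 324.7
d = 324.7^(1/0.78) = 324.7^1.2821 = 1659 m

d ≈ 1.66 km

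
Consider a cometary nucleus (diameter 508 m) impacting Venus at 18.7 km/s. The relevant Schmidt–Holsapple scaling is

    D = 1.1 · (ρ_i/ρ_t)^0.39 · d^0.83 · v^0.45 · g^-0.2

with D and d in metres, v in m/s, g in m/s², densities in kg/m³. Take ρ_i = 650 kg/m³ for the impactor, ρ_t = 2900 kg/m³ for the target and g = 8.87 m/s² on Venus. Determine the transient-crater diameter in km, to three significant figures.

In SI units: v = 18700 m/s.
(ρ_i/ρ_t)^0.39 = (650/2900)^0.39 = 0.5581
d^0.83 = 508^0.83 = 176.1
v^0.45 = 18700^0.45 = 83.62
g^-0.2 = 8.87^-0.2 = 0.6463
D = 1.1 × 0.5581 × 176.1 × 83.62 × 0.6463 = 5843 m
   = 5.843 km

D ≈ 5.84 km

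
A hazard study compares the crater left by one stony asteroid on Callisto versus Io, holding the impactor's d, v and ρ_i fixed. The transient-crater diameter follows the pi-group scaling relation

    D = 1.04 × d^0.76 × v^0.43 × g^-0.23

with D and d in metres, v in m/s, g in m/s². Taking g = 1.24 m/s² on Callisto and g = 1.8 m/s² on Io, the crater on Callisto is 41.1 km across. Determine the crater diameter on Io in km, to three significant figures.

All impactor-dependent factors cancel in the ratio, leaving D_Io/D_Callisto = (g_Io/g_Callisto)^-0.23.
(1.8/1.24)^-0.23 = 1.452^-0.23 = 0.9178
D_Io = 0.9178 × 41.1 km = 37.7 km

D ≈ 37.7 km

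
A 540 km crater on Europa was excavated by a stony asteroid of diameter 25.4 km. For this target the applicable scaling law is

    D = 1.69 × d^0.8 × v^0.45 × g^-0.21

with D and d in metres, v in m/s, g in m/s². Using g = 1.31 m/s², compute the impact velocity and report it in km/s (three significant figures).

v ≈ 28.6 km/s

Rearranging for v: v = [D / (1.69 · 25400^0.8 · 1.31^-0.21)]^(1/0.45).
D = 540000 m.
25400^0.8 = 3341
1.31^-0.21 = 0.9449
Denominator = 1.69 × 3341 × 0.9449 = 5335
D / 5335 = 540000 / 5335 = 101.2
v = 101.2^(1/0.45) = 101.2^2.2222 = 28570 m/s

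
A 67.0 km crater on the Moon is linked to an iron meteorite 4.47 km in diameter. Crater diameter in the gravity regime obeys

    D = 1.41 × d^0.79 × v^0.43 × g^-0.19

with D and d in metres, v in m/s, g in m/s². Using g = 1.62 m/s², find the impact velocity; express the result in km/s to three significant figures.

v ≈ 18.3 km/s

Rearranging for v: v = [D / (1.41 · 4470^0.79 · 1.62^-0.19)]^(1/0.43).
D = 67000 m.
4470^0.79 = 765.1
1.62^-0.19 = 0.9124
Denominator = 1.41 × 765.1 × 0.9124 = 984.3
D / 984.3 = 67000 / 984.3 = 68.07
v = 68.07^(1/0.43) = 68.07^2.3256 = 18311 m/s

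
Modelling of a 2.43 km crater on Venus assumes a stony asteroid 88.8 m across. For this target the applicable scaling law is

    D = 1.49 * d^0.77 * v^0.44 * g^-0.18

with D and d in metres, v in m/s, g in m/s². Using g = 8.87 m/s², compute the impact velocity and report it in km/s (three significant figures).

v ≈ 19.0 km/s

Rearranging for v: v = [D / (1.49 · 88.8^0.77 · 8.87^-0.18)]^(1/0.44).
D = 2430 m.
88.8^0.77 = 31.64
8.87^-0.18 = 0.6751
Denominator = 1.49 × 31.64 × 0.6751 = 31.83
D / 31.83 = 2430 / 31.83 = 76.34
v = 76.34^(1/0.44) = 76.34^2.2727 = 19008 m/s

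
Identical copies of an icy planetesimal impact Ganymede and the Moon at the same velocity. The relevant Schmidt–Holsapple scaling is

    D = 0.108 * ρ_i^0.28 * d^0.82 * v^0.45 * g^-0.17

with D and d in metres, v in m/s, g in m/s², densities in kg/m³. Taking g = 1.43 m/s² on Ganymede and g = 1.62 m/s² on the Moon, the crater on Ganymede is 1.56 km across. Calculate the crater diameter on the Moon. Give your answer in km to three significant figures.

All impactor-dependent factors cancel in the ratio, leaving D_Moon/D_Ganymede = (g_Moon/g_Ganymede)^-0.17.
(1.62/1.43)^-0.17 = 1.133^-0.17 = 0.9790
D_Moon = 0.9790 × 1.56 km = 1.53 km

D ≈ 1.53 km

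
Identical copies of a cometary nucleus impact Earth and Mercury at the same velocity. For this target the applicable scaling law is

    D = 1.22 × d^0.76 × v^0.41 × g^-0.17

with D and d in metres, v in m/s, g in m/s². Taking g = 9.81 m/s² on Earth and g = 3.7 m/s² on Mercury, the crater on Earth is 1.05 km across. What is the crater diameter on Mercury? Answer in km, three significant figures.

All impactor-dependent factors cancel in the ratio, leaving D_Mercury/D_Earth = (g_Mercury/g_Earth)^-0.17.
(3.7/9.81)^-0.17 = 0.3772^-0.17 = 1.180
D_Mercury = 1.180 × 1.05 km = 1.24 km

D ≈ 1.24 km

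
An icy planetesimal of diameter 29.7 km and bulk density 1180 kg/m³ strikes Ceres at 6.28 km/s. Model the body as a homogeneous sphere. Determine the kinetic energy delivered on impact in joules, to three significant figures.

E ≈ 3.19 × 10^23 J

d = 29700 m; v = 6280 m/s.
Mass m = (π/6) ρ d³ = (π/6) × 1180 × (29700)³ = 1.619 × 10^16 kg
E = ½ m v² = 0.5 × 1.619 × 10^16 × (6280)² = 3.193 × 10^23 J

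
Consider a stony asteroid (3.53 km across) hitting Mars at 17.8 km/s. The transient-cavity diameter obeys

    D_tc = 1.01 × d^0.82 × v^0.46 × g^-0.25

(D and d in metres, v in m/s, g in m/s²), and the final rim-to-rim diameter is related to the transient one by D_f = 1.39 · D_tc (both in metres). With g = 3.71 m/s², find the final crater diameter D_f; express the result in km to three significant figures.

In SI: d = 3530 m, v = 17800 m/s.
d^0.82 = 3530^0.82 = 811.3
v^0.46 = 17800^0.46 = 90.20
g^-0.25 = 3.71^-0.25 = 0.7205
D_tc = 1.01 × 811.3 × 90.20 × 0.7205 = 53250 m
D_f = 1.39 × 53250 = 74018 m
     = 74.02 km

D_f ≈ 74.0 km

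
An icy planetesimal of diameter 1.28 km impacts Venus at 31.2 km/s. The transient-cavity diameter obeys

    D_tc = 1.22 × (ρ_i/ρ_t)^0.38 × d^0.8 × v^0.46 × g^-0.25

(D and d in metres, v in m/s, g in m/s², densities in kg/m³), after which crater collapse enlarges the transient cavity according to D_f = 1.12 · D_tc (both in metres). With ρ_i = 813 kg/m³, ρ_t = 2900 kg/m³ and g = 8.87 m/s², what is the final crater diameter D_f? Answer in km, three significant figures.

In SI: d = 1280 m, v = 31200 m/s.
(ρ_i/ρ_t)^0.38 = (813/2900)^0.38 = 0.6168
d^0.8 = 1280^0.8 = 306.0
v^0.46 = 31200^0.46 = 116.8
g^-0.25 = 8.87^-0.25 = 0.5795
D_tc = 1.22 × 0.6168 × 306.0 × 116.8 × 0.5795 = 15590 m
D_f = 1.12 × 15590 = 17461 m
     = 17.46 km

D_f ≈ 17.5 km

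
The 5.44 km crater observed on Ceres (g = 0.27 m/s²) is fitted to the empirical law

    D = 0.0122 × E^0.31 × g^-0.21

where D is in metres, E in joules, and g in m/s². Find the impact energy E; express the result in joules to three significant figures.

Rearranging: E = [D / (0.0122 · g^-0.21)]^(1/0.31).
D = 5440 m.
g^-0.21 = 0.27^-0.21 = 1.316
D / (0.0122 × 1.316) = 5440 / (0.01606) = 3.387 × 10^5
E = (3.387 × 10^5)^3.2258 = 6.888 × 10^17 J

E ≈ 6.89 × 10^17 J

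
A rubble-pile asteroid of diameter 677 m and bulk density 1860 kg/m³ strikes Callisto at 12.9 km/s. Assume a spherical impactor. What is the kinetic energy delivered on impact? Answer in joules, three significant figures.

v = 12900 m/s.
Mass m = (π/6) ρ d³ = (π/6) × 1860 × (677)³ = 3.022 × 10^11 kg
E = ½ m v² = 0.5 × 3.022 × 10^11 × (12900)² = 2.514 × 10^19 J

E ≈ 2.51 × 10^19 J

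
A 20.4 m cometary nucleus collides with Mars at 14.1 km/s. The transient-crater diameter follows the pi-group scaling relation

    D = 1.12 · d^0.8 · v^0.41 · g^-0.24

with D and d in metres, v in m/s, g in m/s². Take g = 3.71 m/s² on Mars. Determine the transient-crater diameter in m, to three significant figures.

In SI units: v = 14100 m/s.
d^0.8 = 20.4^0.8 = 11.16
v^0.41 = 14100^0.41 = 50.26
g^-0.24 = 3.71^-0.24 = 0.7300
D = 1.12 × 11.16 × 50.26 × 0.7300 = 458.6 m

D ≈ 459 m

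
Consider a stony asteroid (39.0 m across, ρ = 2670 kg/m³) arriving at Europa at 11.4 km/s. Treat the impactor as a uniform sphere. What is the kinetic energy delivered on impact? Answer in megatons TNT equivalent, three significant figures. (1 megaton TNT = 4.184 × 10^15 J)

v = 11400 m/s.
Mass m = (π/6) ρ d³ = (π/6) × 2670 × (39)³ = 8.293 × 10^7 kg
E = ½ m v² = 0.5 × 8.293 × 10^7 × (11400)² = 5.389 × 10^15 J
   = 5.389 × 10^15 / 4.184×10^15 = 1.288 Mt

E ≈ 1.29 Mt TNT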